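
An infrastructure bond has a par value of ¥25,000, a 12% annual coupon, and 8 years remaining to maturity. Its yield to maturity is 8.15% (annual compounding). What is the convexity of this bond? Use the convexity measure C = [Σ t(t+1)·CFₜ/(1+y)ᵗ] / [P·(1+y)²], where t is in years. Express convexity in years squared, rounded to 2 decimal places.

39.44

With y = 0.0815:
  t   CF        PV=CF/(1+0.0815)^t    t·PV        t(t+1)·PV
  1     3,000.00     2,773.9251     2,773.9251       5,547.8502
  2     3,000.00     2,564.8868     5,129.7737      15,389.3210
  3     3,000.00     2,371.6013     7,114.8040      28,459.2158
  4     3,000.00     2,192.8815     8,771.5259      43,857.6296
  5     3,000.00     2,027.6297    10,138.1483      60,828.8899
  6     3,000.00     1,874.8309    11,248.9856      78,742.8995
  7     3,000.00     1,733.5469    12,134.8281      97,078.6247
  8    28,000.00    14,960.4908   119,683.9263   1,077,155.3369
  Σ                 30,499.7930   176,995.9170   1,407,059.7676
P = 30,499.7930.
Convexity = Σ t(t+1)·PV / [P·(1+y)²] = 1,407,059.7676 / (30,499.7930 × 1.169642) = 39.44233.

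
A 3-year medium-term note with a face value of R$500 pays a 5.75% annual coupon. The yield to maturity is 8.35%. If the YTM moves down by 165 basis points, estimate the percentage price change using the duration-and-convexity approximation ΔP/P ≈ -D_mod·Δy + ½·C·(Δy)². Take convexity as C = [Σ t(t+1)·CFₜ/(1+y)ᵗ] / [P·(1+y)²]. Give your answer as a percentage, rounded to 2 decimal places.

With y = 0.0835:
  t   CF        PV=CF/(1+0.0835)^t    t·PV        t(t+1)·PV
  1        28.75        26.5344        26.5344          53.0688
  2        28.75        24.4895        48.9790         146.9370
  3       528.75       415.6843     1,247.0529       4,988.2117
  Σ                    466.7082     1,322.5663       5,188.2175
P = 466.7082; D_Mac = 2.83382 yrs; D_mod = 2.61543 yrs; C = 9.46924.
Duration effect: -2.61543 × (-0.0165) = +0.043155
Convexity effect: 0.5 × 9.46924 × (-0.0165)² = +0.0012890
ΔP/P ≈ +0.043155 + 0.0012890 = +0.044444 = +4.4444%.

+4.44%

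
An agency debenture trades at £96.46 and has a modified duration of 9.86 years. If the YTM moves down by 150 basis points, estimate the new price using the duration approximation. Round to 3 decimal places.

£110.726

Duration approximation: ΔP/P ≈ -D_mod · Δy = -9.86 × (-0.015) = +0.147900.
New price ≈ 96.46 × (1 + 0.147900) = 110.726434.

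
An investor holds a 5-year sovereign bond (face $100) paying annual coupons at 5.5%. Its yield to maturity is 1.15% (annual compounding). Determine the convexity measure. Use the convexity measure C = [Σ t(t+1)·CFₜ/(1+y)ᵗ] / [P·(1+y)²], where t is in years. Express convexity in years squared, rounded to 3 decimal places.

25.853

With y = 0.0115:
  t   CF        PV=CF/(1+0.0115)^t    t·PV        t(t+1)·PV
  1         5.50         5.4375         5.4375          10.8749
  2         5.50         5.3756        10.7513          32.2539
  3         5.50         5.3145        15.9436          63.7744
  4         5.50         5.2541        21.0164         105.0822
  5       105.50        99.6375       498.1877       2,989.1264
  Σ                    121.0193       551.3365       3,201.1118
P = 121.0193.
Convexity = Σ t(t+1)·PV / [P·(1+y)²] = 3,201.1118 / (121.0193 × 1.023132) = 25.85321.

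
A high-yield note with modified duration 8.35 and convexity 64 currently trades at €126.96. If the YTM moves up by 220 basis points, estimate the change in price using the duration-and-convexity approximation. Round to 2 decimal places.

Duration effect: -D_mod·Δy = -8.35 × (+0.022) = -0.183700
Convexity effect: ½·C·(Δy)² = 0.5 × 64 × (0.022)² = +0.0154880
ΔP/P ≈ -0.183700 + 0.0154880 = -0.168212
ΔP ≈ 126.96 × (-0.168212) = -21.35619552.

-€21.36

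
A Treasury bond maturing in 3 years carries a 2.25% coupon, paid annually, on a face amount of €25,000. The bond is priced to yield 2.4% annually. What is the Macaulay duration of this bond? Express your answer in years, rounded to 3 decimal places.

Periodic yield y = 0.024. Discount each cash flow and weight by its year:
  t   CF        PV=CF/(1+0.024)^t    t·PV
  1       562.50       549.3164       549.3164
  2       562.50       536.4418     1,072.8836
  3    25,562.50    23,806.9333    71,420.7999
  Σ                 24,892.6915    73,043.0000
Price P = Σ PV = 24,892.6915.
Macaulay duration = Σ(t·PV) / P = 73,043.0000 / 24,892.6915 = 2.93432 years.

2.934 years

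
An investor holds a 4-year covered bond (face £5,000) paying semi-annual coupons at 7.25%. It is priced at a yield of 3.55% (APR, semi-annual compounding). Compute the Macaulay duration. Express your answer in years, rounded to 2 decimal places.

Periodic yield y = 0.01775. Discount each cash flow and weight by its period:
  t   CF        PV=CF/(1+0.01775)^t    t·PV
  1       181.25       178.0889       178.0889
  2       181.25       174.9830       349.9659
  3       181.25       171.9312       515.7936
  4       181.25       168.9326       675.7306
  5       181.25       165.9864       829.9319
  6       181.25       163.0915       978.5490
  7       181.25       160.2471     1,121.7299
  8     5,181.25     4,500.9652    36,007.7220
  Σ                  5,684.2260    40,657.5118
Price P = Σ PV = 5,684.2260.
Macaulay duration = Σ(t·PV) / P = 40,657.5118 / 5,684.2260 = 7.15269 half-year periods.
In years: 7.15269 / 2 = 3.57635 years.

3.58 years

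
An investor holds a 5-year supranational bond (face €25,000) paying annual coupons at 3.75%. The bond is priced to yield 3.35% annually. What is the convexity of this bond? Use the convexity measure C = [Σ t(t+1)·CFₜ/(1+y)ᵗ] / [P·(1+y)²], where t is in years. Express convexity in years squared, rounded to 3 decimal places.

With y = 0.0335:
  t   CF        PV=CF/(1+0.0335)^t    t·PV        t(t+1)·PV
  1       937.50       907.1118       907.1118       1,814.2235
  2       937.50       877.7085     1,755.4170       5,266.2511
  3       937.50       849.2584     2,547.7751      10,191.1004
  4       937.50       821.7304     3,286.9216      16,434.6079
  5    25,937.50    21,997.6207   109,988.1035     659,928.6209
  Σ                 25,453.4297   118,485.3290     693,634.8038
P = 25,453.4297.
Convexity = Σ t(t+1)·PV / [P·(1+y)²] = 693,634.8038 / (25,453.4297 × 1.068122) = 25.51312.

25.513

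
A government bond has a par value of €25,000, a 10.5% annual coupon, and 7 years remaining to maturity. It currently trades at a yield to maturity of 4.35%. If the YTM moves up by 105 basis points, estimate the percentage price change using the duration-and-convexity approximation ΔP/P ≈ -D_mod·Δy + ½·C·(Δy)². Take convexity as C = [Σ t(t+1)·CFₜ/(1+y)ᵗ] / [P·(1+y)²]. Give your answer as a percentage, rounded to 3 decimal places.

With y = 0.0435:
  t   CF        PV=CF/(1+0.0435)^t    t·PV        t(t+1)·PV
  1     2,625.00     2,515.5726     2,515.5726       5,031.1452
  2     2,625.00     2,410.7068     4,821.4137      14,464.2411
  3     2,625.00     2,310.2126     6,930.6378      27,722.5512
  4     2,625.00     2,213.9076     8,855.6305      44,278.1523
  5     2,625.00     2,121.6173    10,608.0863      63,648.5179
  6     2,625.00     2,033.1742    12,199.0451      85,393.3159
  7    27,625.00    20,504.7799   143,533.4596   1,148,267.6770
  Σ                 34,109.9710   189,463.8456   1,388,805.6005
P = 34,109.9710; D_Mac = 5.55450 yrs; D_mod = 5.32295 yrs; C = 37.39170.
Duration effect: -5.32295 × (+0.0105) = -0.055891
Convexity effect: 0.5 × 37.39170 × (0.0105)² = +0.0020612
ΔP/P ≈ -0.055891 + 0.0020612 = -0.053830 = -5.3830%.

-5.383%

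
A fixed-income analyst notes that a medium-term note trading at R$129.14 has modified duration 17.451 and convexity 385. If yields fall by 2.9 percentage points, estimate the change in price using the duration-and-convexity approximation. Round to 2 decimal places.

Duration effect: -D_mod·Δy = -17.451 × (-0.029) = +0.506079
Convexity effect: ½·C·(Δy)² = 0.5 × 385 × (-0.029)² = +0.1618925
ΔP/P ≈ +0.506079 + 0.1618925 = +0.6679715
ΔP ≈ 129.14 × (+0.6679715) = +86.26183951.

+R$86.26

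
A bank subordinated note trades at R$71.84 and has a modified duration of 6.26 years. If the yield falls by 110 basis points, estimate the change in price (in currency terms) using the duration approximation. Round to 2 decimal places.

Duration approximation: ΔP/P ≈ -D_mod · Δy = -6.26 × (-0.011) = +0.068860.
ΔP ≈ 71.84 × (+0.068860) = +4.9469024.

+R$4.95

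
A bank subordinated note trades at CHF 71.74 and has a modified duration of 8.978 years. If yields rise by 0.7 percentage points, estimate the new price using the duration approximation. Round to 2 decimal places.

Duration approximation: ΔP/P ≈ -D_mod · Δy = -8.978 × (+0.007) = -0.062846.
New price ≈ 71.74 × (1 - 0.062846) = 67.23142796.

CHF 67.23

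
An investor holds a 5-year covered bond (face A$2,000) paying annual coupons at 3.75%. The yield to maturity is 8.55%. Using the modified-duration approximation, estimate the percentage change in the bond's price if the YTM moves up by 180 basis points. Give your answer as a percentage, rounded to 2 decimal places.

-7.64%

Periodic yield y = 0.0855. Modified duration first:
  t   CF        PV=CF/(1+0.0855)^t    t·PV
  1        75.00        69.0926        69.0926
  2        75.00        63.6505       127.3009
  3        75.00        58.6370       175.9110
  4        75.00        54.0184       216.0737
  5     2,075.00     1,376.7940     6,883.9700
  Σ                  1,622.1925     7,472.3482
P = 1,622.1925; D_Mac = 4.60633 yrs; D_mod = 4.60633/(1+0.0855) = 4.24351 yrs.
ΔP/P ≈ -D_mod · Δy = -4.24351 × (+0.018) = -0.076383 = -7.6383%.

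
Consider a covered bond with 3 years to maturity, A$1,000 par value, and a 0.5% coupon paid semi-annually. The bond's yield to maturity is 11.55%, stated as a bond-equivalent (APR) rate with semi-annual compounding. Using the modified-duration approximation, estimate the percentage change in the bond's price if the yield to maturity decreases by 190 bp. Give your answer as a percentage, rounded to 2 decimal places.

+5.35%

Periodic yield y = 0.05775. Modified duration first:
  t   CF        PV=CF/(1+0.05775)^t    t·PV
  1         2.50         2.3635         2.3635
  2         2.50         2.2345         4.4689
  3         2.50         2.1125         6.3374
  4         2.50         1.9971         7.9885
  5         2.50         1.8881         9.4405
  6     1,002.50       715.7909     4,294.7454
  Σ                    726.3866     4,325.3443
P = 726.3866; D_Mac = 5.95460 half-year periods = 2.97730 yrs; D_mod = 2.97730/(1+0.05775) = 2.81475 yrs.
ΔP/P ≈ -D_mod · Δy = -2.81475 × (-0.019) = +0.053480 = +5.3480%.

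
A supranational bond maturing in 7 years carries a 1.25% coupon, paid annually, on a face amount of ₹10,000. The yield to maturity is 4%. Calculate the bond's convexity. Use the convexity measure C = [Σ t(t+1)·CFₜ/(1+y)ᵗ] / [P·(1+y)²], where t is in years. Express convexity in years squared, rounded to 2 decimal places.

49.00

With y = 0.04:
  t   CF        PV=CF/(1+0.04)^t    t·PV        t(t+1)·PV
  1       125.00       120.1923       120.1923         240.3846
  2       125.00       115.5695       231.1391         693.4172
  3       125.00       111.1245       333.3736       1,333.4945
  4       125.00       106.8505       427.4021       2,137.0105
  5       125.00       102.7409       513.7044       3,082.2267
  6       125.00        98.7893       592.7359       4,149.1513
  7    10,125.00     7,694.1679    53,859.1750     430,873.4001
  Σ                  8,349.4350    56,077.7224     442,509.0848
P = 8,349.4350.
Convexity = Σ t(t+1)·PV / [P·(1+y)²] = 442,509.0848 / (8,349.4350 × 1.081600) = 49.00026.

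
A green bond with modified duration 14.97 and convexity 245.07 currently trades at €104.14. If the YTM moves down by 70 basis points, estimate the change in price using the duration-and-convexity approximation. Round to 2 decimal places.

Duration effect: -D_mod·Δy = -14.97 × (-0.007) = +0.104790
Convexity effect: ½·C·(Δy)² = 0.5 × 245.07 × (-0.007)² = +0.006004215
ΔP/P ≈ +0.104790 + 0.006004215 = +0.110794215
ΔP ≈ 104.14 × (+0.110794215) = +11.5381095501.

+€11.54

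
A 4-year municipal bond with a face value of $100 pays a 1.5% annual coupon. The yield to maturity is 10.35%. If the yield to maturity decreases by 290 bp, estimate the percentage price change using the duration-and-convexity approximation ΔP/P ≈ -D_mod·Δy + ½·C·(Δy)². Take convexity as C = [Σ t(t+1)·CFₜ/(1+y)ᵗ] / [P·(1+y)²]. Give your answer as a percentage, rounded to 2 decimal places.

+10.90%

With y = 0.1035:
  t   CF        PV=CF/(1+0.1035)^t    t·PV        t(t+1)·PV
  1         1.50         1.3593         1.3593           2.7186
  2         1.50         1.2318         2.4636           7.3909
  3         1.50         1.1163         3.3488          13.3954
  4       101.50        68.4505       273.8020       1,369.0102
  Σ                     72.1579       280.9738       1,392.5151
P = 72.1579; D_Mac = 3.89387 yrs; D_mod = 3.52866 yrs; C = 15.84788.
Duration effect: -3.52866 × (-0.029) = +0.102331
Convexity effect: 0.5 × 15.84788 × (-0.029)² = +0.0066640
ΔP/P ≈ +0.102331 + 0.0066640 = +0.108995 = +10.8995%.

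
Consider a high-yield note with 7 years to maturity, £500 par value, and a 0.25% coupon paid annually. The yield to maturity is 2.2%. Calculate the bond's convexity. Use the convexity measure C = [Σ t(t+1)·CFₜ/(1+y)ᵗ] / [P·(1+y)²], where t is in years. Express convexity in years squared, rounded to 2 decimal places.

53.04

With y = 0.022:
  t   CF        PV=CF/(1+0.022)^t    t·PV        t(t+1)·PV
  1         1.25         1.2231         1.2231           2.4462
  2         1.25         1.1968         2.3935           7.1806
  3         1.25         1.1710         3.5130          14.0520
  4         1.25         1.1458         4.5832          22.9159
  5         1.25         1.1211         5.6056          33.6339
  6         1.25         1.0970         6.5820          46.0738
  7       501.25       430.4256     3,012.9793      24,103.8348
  Σ                    437.3804     3,036.8798      24,230.1371
P = 437.3804.
Convexity = Σ t(t+1)·PV / [P·(1+y)²] = 24,230.1371 / (437.3804 × 1.044484) = 53.03893.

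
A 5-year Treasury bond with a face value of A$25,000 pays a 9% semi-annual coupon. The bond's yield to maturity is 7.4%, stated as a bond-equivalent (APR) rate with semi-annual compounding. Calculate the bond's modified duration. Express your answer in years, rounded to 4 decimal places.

4.0173 years

Periodic yield y = 0.037. First find Macaulay duration:
  t   CF        PV=CF/(1+0.037)^t    t·PV
  1     1,125.00     1,084.8602     1,084.8602
  2     1,125.00     1,046.1525     2,092.3051
  3     1,125.00     1,008.8260     3,026.4779
  4     1,125.00       972.8312     3,891.3249
  5     1,125.00       938.1207     4,690.6037
  6     1,125.00       904.6487     5,427.8925
  7     1,125.00       872.3710     6,106.5971
  8     1,125.00       841.2450     6,729.9596
  9     1,125.00       811.2295     7,301.0652
  10   26,125.00    18,166.3943   181,663.9426
  Σ                 26,646.6791   222,015.0286
P = 26,646.6791; Macaulay duration = 222,015.0286 / 26,646.6791 = 8.33181 half-year periods = 4.16590 years.
Modified duration = D_Mac / (1 + y) = 4.16590 / 1.037 = 4.01727 years.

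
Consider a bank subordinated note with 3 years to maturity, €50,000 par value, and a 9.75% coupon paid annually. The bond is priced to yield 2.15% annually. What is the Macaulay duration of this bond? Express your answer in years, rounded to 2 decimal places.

Periodic yield y = 0.0215. Discount each cash flow and weight by its year:
  t   CF        PV=CF/(1+0.0215)^t    t·PV
  1     4,875.00     4,772.3935     4,772.3935
  2     4,875.00     4,671.9467     9,343.8934
  3    54,875.00    51,482.4754   154,447.4261
  Σ                 60,926.8156   168,563.7130
Price P = Σ PV = 60,926.8156.
Macaulay duration = Σ(t·PV) / P = 168,563.7130 / 60,926.8156 = 2.76666 years.

2.77 years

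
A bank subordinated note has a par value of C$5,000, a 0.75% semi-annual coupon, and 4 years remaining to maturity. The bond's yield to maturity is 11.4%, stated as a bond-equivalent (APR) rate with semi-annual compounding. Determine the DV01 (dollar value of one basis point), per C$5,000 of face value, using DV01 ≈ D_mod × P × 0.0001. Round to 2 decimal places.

Periodic yield y = 0.057.
  t   CF        PV=CF/(1+0.057)^t    t·PV
  1        18.75        17.7389        17.7389
  2        18.75        16.7823        33.5646
  3        18.75        15.8773        47.6319
  4        18.75        15.0211        60.0843
  5        18.75        14.2111        71.0553
  6        18.75        13.4447        80.6682
  7        18.75        12.7197        89.0378
  8     5,018.75     3,221.0366    25,768.2931
  Σ                  3,326.8316    26,168.0741
P = 3,326.8316; D_Mac = 7.86576 half-year periods = 3.93288 yrs; D_mod = 3.72080 yrs.
DV01 ≈ 3.72080 × 3,326.8316 × 0.0001 = 1.237846.

C$1.24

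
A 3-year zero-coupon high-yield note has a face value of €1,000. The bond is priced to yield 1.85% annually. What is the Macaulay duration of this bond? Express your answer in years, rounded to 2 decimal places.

3.00 years

A zero-coupon bond has a single cash flow at maturity, so its Macaulay duration equals its maturity: 3 years.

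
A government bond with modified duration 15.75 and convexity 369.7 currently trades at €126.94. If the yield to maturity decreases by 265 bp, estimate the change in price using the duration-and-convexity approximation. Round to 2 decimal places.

+€69.46

Duration effect: -D_mod·Δy = -15.75 × (-0.0265) = +0.417375
Convexity effect: ½·C·(Δy)² = 0.5 × 369.7 × (-0.0265)² = +0.1298109125
ΔP/P ≈ +0.417375 + 0.1298109125 = +0.5471859125
ΔP ≈ 126.94 × (+0.5471859125) = +69.45977973275.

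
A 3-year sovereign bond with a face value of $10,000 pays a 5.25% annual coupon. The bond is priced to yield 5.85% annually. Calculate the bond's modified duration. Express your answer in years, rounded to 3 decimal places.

Periodic yield y = 0.0585. First find Macaulay duration:
  t   CF        PV=CF/(1+0.0585)^t    t·PV
  1       525.00       495.9849       495.9849
  2       525.00       468.5733       937.1467
  3    10,525.00     8,874.6149    26,623.8448
  Σ                  9,839.1731    28,056.9763
P = 9,839.1731; Macaulay duration = 28,056.9763 / 9,839.1731 = 2.85156 years.
Modified duration = D_Mac / (1 + y) = 2.85156 / 1.0585 = 2.69396 years.

2.694 years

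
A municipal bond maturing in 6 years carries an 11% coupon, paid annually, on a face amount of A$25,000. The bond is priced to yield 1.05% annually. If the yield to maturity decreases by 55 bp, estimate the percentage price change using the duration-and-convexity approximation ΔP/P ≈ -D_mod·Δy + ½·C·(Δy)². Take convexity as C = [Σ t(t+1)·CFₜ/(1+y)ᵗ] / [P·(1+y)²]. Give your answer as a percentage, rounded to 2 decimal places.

+2.76%

With y = 0.0105:
  t   CF        PV=CF/(1+0.0105)^t    t·PV        t(t+1)·PV
  1     2,750.00     2,721.4250     2,721.4250       5,442.8501
  2     2,750.00     2,693.1470     5,386.2940      16,158.8820
  3     2,750.00     2,665.1628     7,995.4884      31,981.9534
  4     2,750.00     2,637.4694    10,549.8774      52,749.3871
  5     2,750.00     2,610.0637    13,050.3184      78,301.9106
  6    27,750.00    26,064.2409   156,385.4452   1,094,698.1162
  Σ                 39,391.5087   196,088.8484   1,279,333.0994
P = 39,391.5087; D_Mac = 4.97795 yrs; D_mod = 4.92622 yrs; C = 31.80595.
Duration effect: -4.92622 × (-0.0055) = +0.027094
Convexity effect: 0.5 × 31.80595 × (-0.0055)² = +0.0004811
ΔP/P ≈ +0.027094 + 0.0004811 = +0.027575 = +2.7575%.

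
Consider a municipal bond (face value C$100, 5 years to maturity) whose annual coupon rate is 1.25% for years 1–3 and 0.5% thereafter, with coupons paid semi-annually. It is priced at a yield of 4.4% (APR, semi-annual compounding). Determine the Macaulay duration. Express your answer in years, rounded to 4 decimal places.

Periodic yield y = 0.022. Discount each cash flow and weight by its period:
  t   CF        PV=CF/(1+0.022)^t    t·PV
  1        0.625         0.6115         0.6115
  2        0.625         0.5984         1.1968
  3        0.625         0.5855         1.7565
  4        0.625         0.5729         2.2916
  5        0.625         0.5606         2.8028
  6        0.625         0.5485         3.2910
  7        0.250         0.2147         1.5027
  8        0.250         0.2101         1.6804
  9        0.250         0.2055         1.8498
  10     100.250        80.6446       806.4462
  Σ                     84.7523       823.4294
Price P = Σ PV = 84.7523.
Macaulay duration = Σ(t·PV) / P = 823.4294 / 84.7523 = 9.71572 half-year periods.
In years: 9.71572 / 2 = 4.85786 years.

4.8579 years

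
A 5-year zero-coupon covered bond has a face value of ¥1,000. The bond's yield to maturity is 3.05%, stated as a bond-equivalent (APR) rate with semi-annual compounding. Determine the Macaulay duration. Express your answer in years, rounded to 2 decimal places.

5.00 years

A zero-coupon bond has a single cash flow at maturity, so its Macaulay duration equals its maturity: 5 years.
(Equivalently: 10 semi-annual periods ÷ 2 = 5 years.)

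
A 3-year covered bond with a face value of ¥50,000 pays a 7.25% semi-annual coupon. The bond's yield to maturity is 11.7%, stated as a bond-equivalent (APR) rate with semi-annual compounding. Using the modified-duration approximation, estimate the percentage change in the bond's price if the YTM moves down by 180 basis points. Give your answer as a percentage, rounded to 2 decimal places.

+4.65%

Periodic yield y = 0.0585. Modified duration first:
  t   CF        PV=CF/(1+0.0585)^t    t·PV
  1     1,812.50     1,712.3288     1,712.3288
  2     1,812.50     1,617.6937     3,235.3874
  3     1,812.50     1,528.2888     4,584.8664
  4     1,812.50     1,443.8250     5,775.3001
  5     1,812.50     1,364.0293     6,820.1466
  6    51,812.50    36,837.4343   221,024.6055
  Σ                 44,503.5998   243,152.6347
P = 44,503.5998; D_Mac = 5.46366 half-year periods = 2.73183 yrs; D_mod = 2.73183/(1+0.0585) = 2.58085 yrs.
ΔP/P ≈ -D_mod · Δy = -2.58085 × (-0.018) = +0.046455 = +4.6455%.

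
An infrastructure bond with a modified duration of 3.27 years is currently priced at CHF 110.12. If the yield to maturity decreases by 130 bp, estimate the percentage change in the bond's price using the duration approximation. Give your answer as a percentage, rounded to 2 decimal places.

+4.25%

Duration approximation: ΔP/P ≈ -D_mod · Δy = -3.27 × (-0.013) = +0.042510.
As a percentage: +4.2510%.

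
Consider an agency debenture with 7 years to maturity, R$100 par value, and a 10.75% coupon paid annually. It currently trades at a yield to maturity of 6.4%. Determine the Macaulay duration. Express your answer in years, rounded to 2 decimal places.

Periodic yield y = 0.064. Discount each cash flow and weight by its year:
  t   CF        PV=CF/(1+0.064)^t    t·PV
  1        10.75        10.1034        10.1034
  2        10.75         9.4957        18.9913
  3        10.75         8.9245        26.7735
  4        10.75         8.3877        33.5507
  5        10.75         7.8832        39.4158
  6        10.75         7.4090        44.4539
  7       110.75        71.7385       502.1696
  Σ                    123.9419       675.4582
Price P = Σ PV = 123.9419.
Macaulay duration = Σ(t·PV) / P = 675.4582 / 123.9419 = 5.44980 years.

5.45 years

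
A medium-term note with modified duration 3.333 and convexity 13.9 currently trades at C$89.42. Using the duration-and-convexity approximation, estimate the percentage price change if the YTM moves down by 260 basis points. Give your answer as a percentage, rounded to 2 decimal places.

Duration effect: -D_mod·Δy = -3.333 × (-0.026) = +0.086658
Convexity effect: ½·C·(Δy)² = 0.5 × 13.9 × (-0.026)² = +0.0046982
ΔP/P ≈ +0.086658 + 0.0046982 = +0.0913562
= +9.13562%.

+9.14%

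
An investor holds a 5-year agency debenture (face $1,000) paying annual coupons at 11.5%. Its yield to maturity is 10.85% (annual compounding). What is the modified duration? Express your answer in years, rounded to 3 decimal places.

Periodic yield y = 0.1085. First find Macaulay duration:
  t   CF        PV=CF/(1+0.1085)^t    t·PV
  1       115.00       103.7438       103.7438
  2       115.00        93.5894       187.1787
  3       115.00        84.4288       253.2865
  4       115.00        76.1649       304.6597
  5     1,115.00       666.1873     3,330.9367
  Σ                  1,024.1143     4,179.8054
P = 1,024.1143; Macaulay duration = 4,179.8054 / 1,024.1143 = 4.08139 years.
Modified duration = D_Mac / (1 + y) = 4.08139 / 1.1085 = 3.68190 years.

3.682 years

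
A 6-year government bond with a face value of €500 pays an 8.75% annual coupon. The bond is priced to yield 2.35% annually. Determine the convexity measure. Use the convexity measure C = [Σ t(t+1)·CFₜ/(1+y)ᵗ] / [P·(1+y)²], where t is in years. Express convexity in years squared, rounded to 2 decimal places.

31.94

With y = 0.0235:
  t   CF        PV=CF/(1+0.0235)^t    t·PV        t(t+1)·PV
  1        43.75        42.7455        42.7455          85.4910
  2        43.75        41.7640        83.5281         250.5842
  3        43.75        40.8051       122.4153         489.6613
  4        43.75        39.8682       159.4728         797.3641
  5        43.75        38.9528       194.7641       1,168.5844
  6       543.75       473.0120     2,838.0722      19,866.5053
  Σ                    677.1477     3,440.9979      22,658.1902
P = 677.1477.
Convexity = Σ t(t+1)·PV / [P·(1+y)²] = 22,658.1902 / (677.1477 × 1.047552) = 31.94230.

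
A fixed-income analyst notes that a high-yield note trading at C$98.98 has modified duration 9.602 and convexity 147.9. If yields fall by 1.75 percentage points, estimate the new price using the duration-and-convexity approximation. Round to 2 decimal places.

C$117.85

Duration effect: -D_mod·Δy = -9.602 × (-0.0175) = +0.168035
Convexity effect: ½·C·(Δy)² = 0.5 × 147.9 × (-0.0175)² = +0.0226471875
ΔP/P ≈ +0.168035 + 0.0226471875 = +0.1906821875
New price ≈ 98.98 × (1 + 0.1906821875) = 117.85372291875.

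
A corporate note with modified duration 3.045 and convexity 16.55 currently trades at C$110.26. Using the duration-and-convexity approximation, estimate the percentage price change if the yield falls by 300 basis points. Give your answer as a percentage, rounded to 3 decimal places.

+9.880%

Duration effect: -D_mod·Δy = -3.045 × (-0.03) = +0.091350
Convexity effect: ½·C·(Δy)² = 0.5 × 16.55 × (-0.03)² = +0.0074475
ΔP/P ≈ +0.091350 + 0.0074475 = +0.0987975
= +9.87975%.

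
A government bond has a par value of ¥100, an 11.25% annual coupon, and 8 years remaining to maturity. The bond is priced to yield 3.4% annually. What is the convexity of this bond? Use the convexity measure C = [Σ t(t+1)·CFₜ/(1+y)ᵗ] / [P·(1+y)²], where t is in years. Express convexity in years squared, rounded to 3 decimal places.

46.737

With y = 0.034:
  t   CF        PV=CF/(1+0.034)^t    t·PV        t(t+1)·PV
  1        11.25        10.8801        10.8801          21.7602
  2        11.25        10.5223        21.0446          63.1339
  3        11.25        10.1763        30.5290         122.1159
  4        11.25         9.8417        39.3668         196.8341
  5        11.25         9.5181        47.5905         285.5427
  6        11.25         9.2051        55.2307         386.6149
  7        11.25         8.9024        62.3170         498.5363
  8       111.25        85.1404       681.1232       6,130.1091
  Σ                    154.1865       948.0819       7,704.6471
P = 154.1865.
Convexity = Σ t(t+1)·PV / [P·(1+y)²] = 7,704.6471 / (154.1865 × 1.069156) = 46.73749.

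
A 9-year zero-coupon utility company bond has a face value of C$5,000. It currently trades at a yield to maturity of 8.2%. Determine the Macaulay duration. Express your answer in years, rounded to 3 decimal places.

9.000 years

A zero-coupon bond has a single cash flow at maturity, so its Macaulay duration equals its maturity: 9 years.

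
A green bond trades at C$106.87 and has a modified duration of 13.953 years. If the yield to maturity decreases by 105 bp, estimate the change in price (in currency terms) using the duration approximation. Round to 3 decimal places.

+C$15.657

Duration approximation: ΔP/P ≈ -D_mod · Δy = -13.953 × (-0.0105) = +0.1465065.
ΔP ≈ 106.87 × (+0.1465065) = +15.657149655.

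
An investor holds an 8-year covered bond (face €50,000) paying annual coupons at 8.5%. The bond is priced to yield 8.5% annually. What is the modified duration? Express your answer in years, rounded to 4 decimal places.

Periodic yield y = 0.085. First find Macaulay duration:
  t   CF        PV=CF/(1+0.085)^t    t·PV
  1     4,250.00     3,917.0507     3,917.0507
  2     4,250.00     3,610.1850     7,220.3699
  3     4,250.00     3,327.3594     9,982.0783
  4     4,250.00     3,066.6907    12,266.7628
  5     4,250.00     2,826.4430    14,132.2152
  6     4,250.00     2,605.0166    15,630.0998
  7     4,250.00     2,400.9370    16,806.5589
  8    54,250.00    28,246.3175   225,970.5403
  Σ                 50,000.0000   305,925.6760
P = 50,000.0000; Macaulay duration = 305,925.6760 / 50,000.0000 = 6.11851 years.
Modified duration = D_Mac / (1 + y) = 6.11851 / 1.085 = 5.63918 years.

5.6392 years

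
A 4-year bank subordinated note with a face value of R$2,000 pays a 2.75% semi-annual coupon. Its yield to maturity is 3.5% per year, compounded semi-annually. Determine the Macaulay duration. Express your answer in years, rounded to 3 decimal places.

Periodic yield y = 0.0175. Discount each cash flow and weight by its period:
  t   CF        PV=CF/(1+0.0175)^t    t·PV
  1        27.50        27.0270        27.0270
  2        27.50        26.5622        53.1244
  3        27.50        26.1053        78.3160
  4        27.50        25.6564       102.6254
  5        27.50        25.2151       126.0755
  6        27.50        24.7814       148.6885
  7        27.50        24.3552       170.4864
  8     2,027.50     1,764.7595    14,118.0757
  Σ                  1,944.4621    14,824.4190
Price P = Σ PV = 1,944.4621.
Macaulay duration = Σ(t·PV) / P = 14,824.4190 / 1,944.4621 = 7.62392 half-year periods.
In years: 7.62392 / 2 = 3.81196 years.

3.812 years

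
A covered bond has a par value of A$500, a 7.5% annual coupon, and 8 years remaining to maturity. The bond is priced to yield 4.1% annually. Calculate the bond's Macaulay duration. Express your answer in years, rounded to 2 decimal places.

6.48 years

Periodic yield y = 0.041. Discount each cash flow and weight by its year:
  t   CF        PV=CF/(1+0.041)^t    t·PV
  1        37.50        36.0231        36.0231
  2        37.50        34.6043        69.2086
  3        37.50        33.2414        99.7241
  4        37.50        31.9322       127.7287
  5        37.50        30.6745       153.3725
  6        37.50        29.4664       176.7983
  7        37.50        28.3058       198.1409
  8       537.50       389.7379     3,117.9031
  Σ                    613.9855     3,978.8994
Price P = Σ PV = 613.9855.
Macaulay duration = Σ(t·PV) / P = 3,978.8994 / 613.9855 = 6.48044 years.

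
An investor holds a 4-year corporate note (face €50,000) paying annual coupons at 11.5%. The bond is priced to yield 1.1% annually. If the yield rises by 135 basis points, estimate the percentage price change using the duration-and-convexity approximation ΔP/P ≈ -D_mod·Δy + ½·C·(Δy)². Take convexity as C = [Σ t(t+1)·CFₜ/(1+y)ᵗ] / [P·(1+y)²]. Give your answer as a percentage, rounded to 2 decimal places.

-4.55%

With y = 0.011:
  t   CF        PV=CF/(1+0.011)^t    t·PV        t(t+1)·PV
  1     5,750.00     5,687.4382     5,687.4382      11,374.8764
  2     5,750.00     5,625.5571    11,251.1141      33,753.3423
  3     5,750.00     5,564.3492    16,693.0476      66,772.1905
  4    55,750.00    53,363.0015   213,452.0060   1,067,260.0302
  Σ                 70,240.3460   247,083.6060   1,179,160.4394
P = 70,240.3460; D_Mac = 3.51769 yrs; D_mod = 3.47941 yrs; C = 16.42419.
Duration effect: -3.47941 × (+0.0135) = -0.046972
Convexity effect: 0.5 × 16.42419 × (0.0135)² = +0.0014967
ΔP/P ≈ -0.046972 + 0.0014967 = -0.045475 = -4.5475%.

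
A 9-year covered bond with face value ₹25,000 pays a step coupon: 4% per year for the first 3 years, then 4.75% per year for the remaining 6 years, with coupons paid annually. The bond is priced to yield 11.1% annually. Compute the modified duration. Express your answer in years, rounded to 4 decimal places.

6.5333 years

Periodic yield y = 0.111. First find Macaulay duration:
  t   CF        PV=CF/(1+0.111)^t    t·PV
  1     1,000.00       900.0900       900.0900
  2     1,000.00       810.1620     1,620.3240
  3     1,000.00       729.2187     2,187.6562
  4     1,187.50       779.4305     3,117.7219
  5     1,187.50       701.5576     3,507.7879
  6     1,187.50       631.4650     3,788.7898
  7     1,187.50       568.3753     3,978.6272
  8     1,187.50       511.5889     4,092.7115
  9    26,187.50    10,154.7096    91,392.3868
  Σ                 15,786.5977   114,586.0954
P = 15,786.5977; Macaulay duration = 114,586.0954 / 15,786.5977 = 7.25844 years.
Modified duration = D_Mac / (1 + y) = 7.25844 / 1.111 = 6.53325 years.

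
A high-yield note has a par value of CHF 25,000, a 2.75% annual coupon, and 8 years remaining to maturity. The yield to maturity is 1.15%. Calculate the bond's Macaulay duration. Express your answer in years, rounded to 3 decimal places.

7.337 years

Periodic yield y = 0.0115. Discount each cash flow and weight by its year:
  t   CF        PV=CF/(1+0.0115)^t    t·PV
  1       687.50       679.6836       679.6836
  2       687.50       671.9561     1,343.9123
  3       687.50       664.3165     1,992.9495
  4       687.50       656.7637     2,627.0549
  5       687.50       649.2968     3,246.4840
  6       687.50       641.9148     3,851.4887
  7       687.50       634.6167     4,442.3169
  8    25,687.50    23,442.0044   187,536.0349
  Σ                 28,040.5527   205,719.9248
Price P = Σ PV = 28,040.5527.
Macaulay duration = Σ(t·PV) / P = 205,719.9248 / 28,040.5527 = 7.33651 years.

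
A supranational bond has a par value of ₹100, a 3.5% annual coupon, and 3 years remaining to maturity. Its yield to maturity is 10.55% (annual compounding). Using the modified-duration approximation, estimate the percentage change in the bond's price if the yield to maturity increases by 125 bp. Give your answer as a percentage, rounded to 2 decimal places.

Periodic yield y = 0.1055. Modified duration first:
  t   CF        PV=CF/(1+0.1055)^t    t·PV
  1         3.50         3.1660         3.1660
  2         3.50         2.8639         5.7277
  3       103.50        76.6062       229.8187
  Σ                     82.6361       238.7124
P = 82.6361; D_Mac = 2.88872 yrs; D_mod = 2.88872/(1+0.1055) = 2.61304 yrs.
ΔP/P ≈ -D_mod · Δy = -2.61304 × (+0.0125) = -0.032663 = -3.2663%.

-3.27%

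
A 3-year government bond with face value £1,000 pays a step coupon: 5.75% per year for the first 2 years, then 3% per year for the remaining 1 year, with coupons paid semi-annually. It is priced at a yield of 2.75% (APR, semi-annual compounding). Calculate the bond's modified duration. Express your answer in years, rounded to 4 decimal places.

2.7709 years

Periodic yield y = 0.01375. First find Macaulay duration:
  t   CF        PV=CF/(1+0.01375)^t    t·PV
  1        28.75        28.3600        28.3600
  2        28.75        27.9754        55.9508
  3        28.75        27.5959        82.7878
  4        28.75        27.2216       108.8866
  5        15.00        14.0100        70.0498
  6     1,015.00       935.1491     5,610.8943
  Σ                  1,060.3120     5,956.9294
P = 1,060.3120; Macaulay duration = 5,956.9294 / 1,060.3120 = 5.61809 half-year periods = 2.80905 years.
Modified duration = D_Mac / (1 + y) = 2.80905 / 1.01375 = 2.77094 years.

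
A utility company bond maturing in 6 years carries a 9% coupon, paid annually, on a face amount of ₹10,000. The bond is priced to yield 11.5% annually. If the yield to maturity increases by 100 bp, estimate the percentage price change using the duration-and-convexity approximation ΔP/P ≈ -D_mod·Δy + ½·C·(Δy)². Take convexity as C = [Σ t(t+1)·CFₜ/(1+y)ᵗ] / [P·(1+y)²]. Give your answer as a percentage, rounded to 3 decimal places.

-4.198%

With y = 0.115:
  t   CF        PV=CF/(1+0.115)^t    t·PV        t(t+1)·PV
  1       900.00       807.1749       807.1749       1,614.3498
  2       900.00       723.9237     1,447.8473       4,343.5420
  3       900.00       649.2589     1,947.7767       7,791.1067
  4       900.00       582.2950     2,329.1799      11,645.8994
  5       900.00       522.2376     2,611.1882      15,667.1293
  6    10,900.00     5,672.5364    34,035.2186     238,246.5300
  Σ                  8,957.4265    43,178.3856     279,308.5573
P = 8,957.4265; D_Mac = 4.82040 yrs; D_mod = 4.32323 yrs; C = 25.08137.
Duration effect: -4.32323 × (+0.01) = -0.043232
Convexity effect: 0.5 × 25.08137 × (0.01)² = +0.0012541
ΔP/P ≈ -0.043232 + 0.0012541 = -0.041978 = -4.1978%.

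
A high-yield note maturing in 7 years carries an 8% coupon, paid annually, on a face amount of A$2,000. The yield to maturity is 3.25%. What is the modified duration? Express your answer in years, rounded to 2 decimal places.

Periodic yield y = 0.0325. First find Macaulay duration:
  t   CF        PV=CF/(1+0.0325)^t    t·PV
  1       160.00       154.9637       154.9637
  2       160.00       150.0859       300.1718
  3       160.00       145.3616       436.0849
  4       160.00       140.7861       563.1444
  5       160.00       136.3546       681.7728
  6       160.00       132.0625       792.3752
  7     2,160.00     1,726.7256    12,087.0792
  Σ                  2,586.3400    15,015.5920
P = 2,586.3400; Macaulay duration = 15,015.5920 / 2,586.3400 = 5.80573 years.
Modified duration = D_Mac / (1 + y) = 5.80573 / 1.0325 = 5.62298 years.

5.62 years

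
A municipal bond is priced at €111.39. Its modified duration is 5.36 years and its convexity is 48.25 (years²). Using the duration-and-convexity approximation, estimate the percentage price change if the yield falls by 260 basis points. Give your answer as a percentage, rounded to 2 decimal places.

+15.57%

Duration effect: -D_mod·Δy = -5.36 × (-0.026) = +0.139360
Convexity effect: ½·C·(Δy)² = 0.5 × 48.25 × (-0.026)² = +0.0163085
ΔP/P ≈ +0.139360 + 0.0163085 = +0.1556685
= +15.56685%.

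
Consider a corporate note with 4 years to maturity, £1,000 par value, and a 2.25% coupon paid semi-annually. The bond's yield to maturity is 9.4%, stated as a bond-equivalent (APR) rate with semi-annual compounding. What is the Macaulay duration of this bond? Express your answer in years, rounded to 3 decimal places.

3.820 years

Periodic yield y = 0.047. Discount each cash flow and weight by its period:
  t   CF        PV=CF/(1+0.047)^t    t·PV
  1        11.25        10.7450        10.7450
  2        11.25        10.2626        20.5253
  3        11.25         9.8019        29.4058
  4        11.25         9.3619        37.4478
  5        11.25         8.9417        44.7084
  6        11.25         8.5403        51.2417
  7        11.25         8.1569        57.0984
  8     1,011.25       700.3015     5,602.4123
  Σ                    766.1119     5,853.5847
Price P = Σ PV = 766.1119.
Macaulay duration = Σ(t·PV) / P = 5,853.5847 / 766.1119 = 7.64064 half-year periods.
In years: 7.64064 / 2 = 3.82032 years.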